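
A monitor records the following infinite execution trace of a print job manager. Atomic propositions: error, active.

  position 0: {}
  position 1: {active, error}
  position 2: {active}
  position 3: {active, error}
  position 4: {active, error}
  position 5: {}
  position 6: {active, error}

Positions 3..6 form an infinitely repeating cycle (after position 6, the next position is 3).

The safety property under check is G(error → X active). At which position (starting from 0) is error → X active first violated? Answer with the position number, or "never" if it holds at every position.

4

Check error → X active at each position in order: 0 ✓, 1 ✓, 2 ✓, 3 ✓.
At position 4 the labels are {active, error} and the next position 5 has {}, so error → X active is false there. This is the first violation.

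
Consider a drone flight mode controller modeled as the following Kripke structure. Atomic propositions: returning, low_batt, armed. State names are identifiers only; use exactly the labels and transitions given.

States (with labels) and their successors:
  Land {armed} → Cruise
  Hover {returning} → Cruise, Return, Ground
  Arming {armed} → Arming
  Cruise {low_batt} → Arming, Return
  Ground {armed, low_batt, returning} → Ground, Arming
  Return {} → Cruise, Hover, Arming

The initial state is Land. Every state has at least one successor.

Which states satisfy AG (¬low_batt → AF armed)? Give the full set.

{Arming, Ground}

States satisfying ¬low_batt → AF armed: {Land, Arming, Cruise, Ground}.
States satisfying AG (¬low_batt → AF armed): {Arming, Ground}.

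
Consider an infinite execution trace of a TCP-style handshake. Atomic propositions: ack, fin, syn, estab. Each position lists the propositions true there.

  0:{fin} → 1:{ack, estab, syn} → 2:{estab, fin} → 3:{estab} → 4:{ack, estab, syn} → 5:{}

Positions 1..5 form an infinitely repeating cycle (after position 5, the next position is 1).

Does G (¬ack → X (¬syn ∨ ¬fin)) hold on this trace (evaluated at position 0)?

Satisfied

¬ack → X (¬syn ∨ ¬fin) holds at every position 0..5, and those are all positions ever visited, so G (¬ack → X (¬syn ∨ ¬fin)) holds.
Positions where ¬ack holds: 0, 2, 3, 5.
Check X (¬syn ∨ ¬fin) at each: 0→ok, 2→ok, 3→ok, 5→ok.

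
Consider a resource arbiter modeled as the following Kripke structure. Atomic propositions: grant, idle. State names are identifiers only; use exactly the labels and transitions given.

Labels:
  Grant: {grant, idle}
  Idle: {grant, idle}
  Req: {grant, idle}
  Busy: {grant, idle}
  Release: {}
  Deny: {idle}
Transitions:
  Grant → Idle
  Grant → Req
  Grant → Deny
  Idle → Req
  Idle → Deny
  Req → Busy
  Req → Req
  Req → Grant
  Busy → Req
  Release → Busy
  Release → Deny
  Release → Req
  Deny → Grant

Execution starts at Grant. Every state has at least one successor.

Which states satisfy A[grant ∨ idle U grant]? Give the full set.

{Grant, Idle, Req, Busy, Deny}

States satisfying grant ∨ idle: {Grant, Idle, Req, Busy, Deny}.
States satisfying grant: {Grant, Idle, Req, Busy}.
States satisfying A[grant ∨ idle U grant]: {Grant, Idle, Req, Busy, Deny}.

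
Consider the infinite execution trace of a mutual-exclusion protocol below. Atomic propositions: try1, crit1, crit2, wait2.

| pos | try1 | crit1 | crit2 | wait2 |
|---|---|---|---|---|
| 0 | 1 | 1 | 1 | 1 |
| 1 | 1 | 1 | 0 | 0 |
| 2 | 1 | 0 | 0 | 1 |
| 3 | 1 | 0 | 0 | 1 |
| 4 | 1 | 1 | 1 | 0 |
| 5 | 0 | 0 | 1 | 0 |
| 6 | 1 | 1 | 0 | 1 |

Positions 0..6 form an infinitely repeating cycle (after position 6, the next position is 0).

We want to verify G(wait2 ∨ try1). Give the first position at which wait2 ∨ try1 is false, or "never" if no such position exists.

Check wait2 ∨ try1 at each position in order: 0 ✓, 1 ✓, 2 ✓, 3 ✓, 4 ✓.
At position 5 the labels are {crit2}, so wait2 ∨ try1 is false there. This is the first violation.

5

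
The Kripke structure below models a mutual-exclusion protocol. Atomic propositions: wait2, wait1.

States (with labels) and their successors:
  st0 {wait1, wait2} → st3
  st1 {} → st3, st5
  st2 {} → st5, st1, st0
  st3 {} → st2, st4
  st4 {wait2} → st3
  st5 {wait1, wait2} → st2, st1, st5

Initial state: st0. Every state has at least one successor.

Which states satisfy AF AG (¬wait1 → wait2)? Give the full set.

States satisfying AG (¬wait1 → wait2): ∅.
States satisfying AF AG (¬wait1 → wait2): ∅.

none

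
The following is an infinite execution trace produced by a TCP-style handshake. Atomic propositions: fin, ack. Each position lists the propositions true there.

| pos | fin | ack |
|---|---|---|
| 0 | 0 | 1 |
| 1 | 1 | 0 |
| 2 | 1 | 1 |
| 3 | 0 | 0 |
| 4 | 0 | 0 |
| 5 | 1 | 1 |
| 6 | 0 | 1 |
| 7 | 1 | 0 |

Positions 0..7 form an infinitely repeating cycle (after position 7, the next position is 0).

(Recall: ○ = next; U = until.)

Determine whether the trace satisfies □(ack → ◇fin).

ack → ◇fin holds at every position 0..7, and those are all positions ever visited, so □(ack → ◇fin) holds.
Positions where ack holds: 0, 2, 5, 6.
Check ◇fin at each: 0→ok, 2→ok, 5→ok, 6→ok.

Yes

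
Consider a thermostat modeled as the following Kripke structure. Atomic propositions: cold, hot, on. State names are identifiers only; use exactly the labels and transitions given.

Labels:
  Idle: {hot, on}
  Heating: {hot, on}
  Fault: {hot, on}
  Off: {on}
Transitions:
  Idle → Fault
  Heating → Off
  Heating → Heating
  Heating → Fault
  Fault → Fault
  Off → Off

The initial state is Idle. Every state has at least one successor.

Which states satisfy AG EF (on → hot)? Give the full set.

{Idle, Fault}

States satisfying EF (on → hot): {Idle, Heating, Fault}.
States satisfying AG EF (on → hot): {Idle, Fault}.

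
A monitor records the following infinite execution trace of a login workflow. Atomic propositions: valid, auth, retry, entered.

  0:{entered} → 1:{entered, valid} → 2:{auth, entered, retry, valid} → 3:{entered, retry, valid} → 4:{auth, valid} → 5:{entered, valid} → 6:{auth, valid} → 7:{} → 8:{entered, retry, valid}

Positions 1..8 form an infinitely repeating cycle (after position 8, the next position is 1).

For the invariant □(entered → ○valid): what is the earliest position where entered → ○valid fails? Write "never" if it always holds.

entered → ○valid holds at every position 0..8, and those are all the positions the trace ever visits, so the invariant □(entered → ○valid) is never violated.

never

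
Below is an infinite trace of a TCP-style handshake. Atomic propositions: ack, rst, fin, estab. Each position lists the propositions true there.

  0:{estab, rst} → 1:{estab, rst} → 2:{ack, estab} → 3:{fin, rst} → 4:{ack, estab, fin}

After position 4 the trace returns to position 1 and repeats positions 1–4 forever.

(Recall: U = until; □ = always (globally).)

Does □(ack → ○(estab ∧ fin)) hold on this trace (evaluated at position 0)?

ack → ○(estab ∧ fin) must hold at every position from 0 onward. It fails at position 2, so □(ack → ○(estab ∧ fin)) is false.
Positions where ack holds: 2, 4.
Check ○(estab ∧ fin) at each: 2→fails, 4→fails.

Violated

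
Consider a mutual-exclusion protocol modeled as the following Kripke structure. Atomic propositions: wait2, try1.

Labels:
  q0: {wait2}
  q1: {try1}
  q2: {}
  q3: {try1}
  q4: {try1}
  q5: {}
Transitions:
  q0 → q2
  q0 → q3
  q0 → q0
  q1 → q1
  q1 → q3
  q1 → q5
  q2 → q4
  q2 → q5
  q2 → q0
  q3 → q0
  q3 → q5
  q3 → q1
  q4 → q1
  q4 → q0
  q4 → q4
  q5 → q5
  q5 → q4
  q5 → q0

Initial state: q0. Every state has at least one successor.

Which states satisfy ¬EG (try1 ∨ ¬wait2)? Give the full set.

{q0}

States satisfying try1 ∨ ¬wait2: {q1, q2, q3, q4, q5}.
States satisfying EG (try1 ∨ ¬wait2): {q1, q2, q3, q4, q5}.
States satisfying ¬EG (try1 ∨ ¬wait2): {q0}.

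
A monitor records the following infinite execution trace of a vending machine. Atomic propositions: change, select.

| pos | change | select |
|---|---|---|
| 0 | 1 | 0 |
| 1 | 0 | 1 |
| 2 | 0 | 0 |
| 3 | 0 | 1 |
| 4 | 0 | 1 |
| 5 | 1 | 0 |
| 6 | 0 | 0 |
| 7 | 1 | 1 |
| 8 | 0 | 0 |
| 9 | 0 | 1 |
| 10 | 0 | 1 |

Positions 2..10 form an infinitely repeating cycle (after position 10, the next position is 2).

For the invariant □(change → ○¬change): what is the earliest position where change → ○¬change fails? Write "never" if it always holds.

never

change → ○¬change holds at every position 0..10, and those are all the positions the trace ever visits, so the invariant □(change → ○¬change) is never violated.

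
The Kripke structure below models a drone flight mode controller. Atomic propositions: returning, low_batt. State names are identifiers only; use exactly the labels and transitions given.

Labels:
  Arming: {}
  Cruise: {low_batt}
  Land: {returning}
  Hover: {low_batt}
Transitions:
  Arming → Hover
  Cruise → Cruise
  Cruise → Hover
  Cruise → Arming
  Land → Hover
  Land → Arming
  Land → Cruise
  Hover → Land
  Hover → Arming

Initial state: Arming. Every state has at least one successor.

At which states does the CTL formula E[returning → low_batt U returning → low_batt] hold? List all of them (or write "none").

States satisfying returning → low_batt: {Arming, Cruise, Hover}.
States satisfying E[returning → low_batt U returning → low_batt]: {Arming, Cruise, Hover}.

{Arming, Cruise, Hover}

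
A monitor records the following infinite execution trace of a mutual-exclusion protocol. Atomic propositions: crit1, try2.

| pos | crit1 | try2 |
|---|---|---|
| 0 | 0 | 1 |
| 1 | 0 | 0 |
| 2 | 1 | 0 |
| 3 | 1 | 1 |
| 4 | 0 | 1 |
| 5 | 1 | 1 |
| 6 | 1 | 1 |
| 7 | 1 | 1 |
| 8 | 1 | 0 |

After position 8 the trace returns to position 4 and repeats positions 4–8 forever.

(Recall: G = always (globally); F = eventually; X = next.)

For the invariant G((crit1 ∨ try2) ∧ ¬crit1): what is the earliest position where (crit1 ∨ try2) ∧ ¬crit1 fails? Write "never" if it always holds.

Check (crit1 ∨ try2) ∧ ¬crit1 at each position in order: 0 ✓.
At position 1 the labels are {}, so (crit1 ∨ try2) ∧ ¬crit1 is false there. This is the first violation.

1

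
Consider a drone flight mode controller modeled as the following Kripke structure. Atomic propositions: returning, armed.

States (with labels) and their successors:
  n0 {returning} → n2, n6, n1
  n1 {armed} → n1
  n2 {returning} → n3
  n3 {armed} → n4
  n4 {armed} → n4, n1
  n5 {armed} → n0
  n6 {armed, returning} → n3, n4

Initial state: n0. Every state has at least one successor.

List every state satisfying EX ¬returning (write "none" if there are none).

States satisfying ¬returning: {n1, n3, n4, n5}.
States satisfying EX ¬returning: {n0, n1, n2, n3, n4, n6}.

{n0, n1, n2, n3, n4, n6}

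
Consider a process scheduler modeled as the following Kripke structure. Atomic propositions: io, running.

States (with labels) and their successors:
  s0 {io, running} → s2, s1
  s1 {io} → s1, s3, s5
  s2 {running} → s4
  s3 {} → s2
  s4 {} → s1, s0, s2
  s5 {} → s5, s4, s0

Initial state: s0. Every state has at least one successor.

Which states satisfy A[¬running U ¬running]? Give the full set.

States satisfying ¬running: {s1, s3, s4, s5}.
States satisfying A[¬running U ¬running]: {s1, s3, s4, s5}.

{s1, s3, s4, s5}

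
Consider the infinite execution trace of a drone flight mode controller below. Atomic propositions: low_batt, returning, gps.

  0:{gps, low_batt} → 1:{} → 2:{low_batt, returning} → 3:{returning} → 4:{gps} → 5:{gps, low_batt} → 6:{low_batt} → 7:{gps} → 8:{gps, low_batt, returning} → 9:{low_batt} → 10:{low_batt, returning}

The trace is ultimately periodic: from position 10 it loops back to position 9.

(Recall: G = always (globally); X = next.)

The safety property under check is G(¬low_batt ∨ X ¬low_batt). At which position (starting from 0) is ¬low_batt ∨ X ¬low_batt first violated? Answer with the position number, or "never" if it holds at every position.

5

Check ¬low_batt ∨ X ¬low_batt at each position in order: 0 ✓, 1 ✓, 2 ✓, 3 ✓, 4 ✓.
At position 5 the labels are {gps, low_batt} and the next position 6 has {low_batt}, so ¬low_batt ∨ X ¬low_batt is false there. This is the first violation.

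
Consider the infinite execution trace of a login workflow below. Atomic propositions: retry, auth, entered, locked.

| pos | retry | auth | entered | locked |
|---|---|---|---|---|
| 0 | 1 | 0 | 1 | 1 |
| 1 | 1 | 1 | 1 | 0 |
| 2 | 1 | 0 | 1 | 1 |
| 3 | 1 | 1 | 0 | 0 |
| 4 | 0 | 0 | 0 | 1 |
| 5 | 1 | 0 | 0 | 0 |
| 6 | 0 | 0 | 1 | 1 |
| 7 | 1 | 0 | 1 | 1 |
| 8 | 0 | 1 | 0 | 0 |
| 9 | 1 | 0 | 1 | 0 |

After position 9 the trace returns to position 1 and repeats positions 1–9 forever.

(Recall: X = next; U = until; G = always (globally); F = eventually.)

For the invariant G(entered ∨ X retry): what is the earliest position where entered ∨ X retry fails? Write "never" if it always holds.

3

Check entered ∨ X retry at each position in order: 0 ✓, 1 ✓, 2 ✓.
At position 3 the labels are {auth, retry} and the next position 4 has {locked}, so entered ∨ X retry is false there. This is the first violation.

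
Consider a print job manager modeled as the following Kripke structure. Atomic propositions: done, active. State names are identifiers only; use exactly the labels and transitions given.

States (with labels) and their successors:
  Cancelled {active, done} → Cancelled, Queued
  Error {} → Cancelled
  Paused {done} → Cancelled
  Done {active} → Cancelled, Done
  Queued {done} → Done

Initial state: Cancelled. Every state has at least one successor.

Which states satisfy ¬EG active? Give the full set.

{Error, Paused, Queued}

States satisfying active: {Cancelled, Done}.
States satisfying EG active: {Cancelled, Done}.
States satisfying ¬EG active: {Error, Paused, Queued}.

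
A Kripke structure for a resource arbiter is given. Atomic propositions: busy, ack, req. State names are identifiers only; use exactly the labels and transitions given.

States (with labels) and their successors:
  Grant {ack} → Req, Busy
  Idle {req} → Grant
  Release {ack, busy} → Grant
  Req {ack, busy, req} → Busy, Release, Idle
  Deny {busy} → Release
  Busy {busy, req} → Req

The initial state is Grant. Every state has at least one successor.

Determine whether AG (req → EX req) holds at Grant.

No

States satisfying req → EX req: {Grant, Release, Req, Deny, Busy}.
States satisfying AG (req → EX req): ∅.
Idle is reachable from Grant and violates req → EX req, so AG fails at Grant.
Grant ∉ Sat(AG (req → EX req)).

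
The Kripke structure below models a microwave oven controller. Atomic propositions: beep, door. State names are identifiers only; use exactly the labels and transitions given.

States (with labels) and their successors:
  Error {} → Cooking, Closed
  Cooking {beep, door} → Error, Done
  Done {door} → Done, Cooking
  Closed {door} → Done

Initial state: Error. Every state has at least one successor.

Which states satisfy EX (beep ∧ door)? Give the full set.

States satisfying beep ∧ door: {Cooking}.
States satisfying EX (beep ∧ door): {Error, Done}.

{Error, Done}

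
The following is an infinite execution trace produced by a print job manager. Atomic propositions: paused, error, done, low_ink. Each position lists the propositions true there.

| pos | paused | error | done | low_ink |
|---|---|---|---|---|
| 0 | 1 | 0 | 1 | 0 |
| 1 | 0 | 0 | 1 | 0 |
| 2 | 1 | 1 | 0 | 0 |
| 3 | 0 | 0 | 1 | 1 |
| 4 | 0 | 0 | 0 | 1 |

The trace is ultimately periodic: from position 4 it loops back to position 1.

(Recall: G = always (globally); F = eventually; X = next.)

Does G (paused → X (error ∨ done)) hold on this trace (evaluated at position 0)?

Yes

paused → X (error ∨ done) holds at every position 0..4, and those are all positions ever visited, so G (paused → X (error ∨ done)) holds.
Positions where paused holds: 0, 2.
Check X (error ∨ done) at each: 0→ok, 2→ok.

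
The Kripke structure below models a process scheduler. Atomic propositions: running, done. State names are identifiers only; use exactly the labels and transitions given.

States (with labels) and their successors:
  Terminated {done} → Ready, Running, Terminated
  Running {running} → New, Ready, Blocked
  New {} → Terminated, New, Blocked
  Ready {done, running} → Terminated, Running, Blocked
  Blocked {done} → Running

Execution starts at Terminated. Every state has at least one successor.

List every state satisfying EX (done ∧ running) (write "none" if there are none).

{Terminated, Running}

States satisfying done ∧ running: {Ready}.
States satisfying EX (done ∧ running): {Terminated, Running}.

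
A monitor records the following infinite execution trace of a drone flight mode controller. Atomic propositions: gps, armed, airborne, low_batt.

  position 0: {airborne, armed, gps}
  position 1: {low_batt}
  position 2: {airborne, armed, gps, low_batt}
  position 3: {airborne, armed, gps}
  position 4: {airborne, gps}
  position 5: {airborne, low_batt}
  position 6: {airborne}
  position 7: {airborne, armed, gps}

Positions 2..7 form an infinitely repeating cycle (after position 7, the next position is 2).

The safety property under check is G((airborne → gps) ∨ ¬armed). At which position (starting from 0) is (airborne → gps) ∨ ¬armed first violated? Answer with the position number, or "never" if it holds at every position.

(airborne → gps) ∨ ¬armed holds at every position 0..7, and those are all the positions the trace ever visits, so the invariant G((airborne → gps) ∨ ¬armed) is never violated.

never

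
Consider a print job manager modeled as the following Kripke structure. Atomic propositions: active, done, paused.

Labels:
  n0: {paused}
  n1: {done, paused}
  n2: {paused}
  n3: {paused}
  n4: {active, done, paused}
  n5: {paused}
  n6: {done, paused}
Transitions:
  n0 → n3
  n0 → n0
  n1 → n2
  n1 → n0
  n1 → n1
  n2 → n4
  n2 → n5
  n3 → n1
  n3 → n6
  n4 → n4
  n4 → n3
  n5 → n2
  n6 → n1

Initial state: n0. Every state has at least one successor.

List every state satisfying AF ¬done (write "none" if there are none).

{n0, n2, n3, n5}

States satisfying ¬done: {n0, n2, n3, n5}.
States satisfying AF ¬done: {n0, n2, n3, n5}.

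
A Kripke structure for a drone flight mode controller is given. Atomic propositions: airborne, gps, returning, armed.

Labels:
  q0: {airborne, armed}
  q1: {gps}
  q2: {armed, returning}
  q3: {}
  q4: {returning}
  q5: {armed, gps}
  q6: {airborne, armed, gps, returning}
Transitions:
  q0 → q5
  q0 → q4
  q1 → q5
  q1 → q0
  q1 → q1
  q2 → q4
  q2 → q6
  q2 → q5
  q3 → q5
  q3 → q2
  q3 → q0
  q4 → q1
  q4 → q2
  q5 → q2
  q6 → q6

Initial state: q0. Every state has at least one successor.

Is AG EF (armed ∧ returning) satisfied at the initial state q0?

Satisfied

States satisfying EF (armed ∧ returning): {q0, q1, q2, q3, q4, q5, q6}.
States satisfying AG EF (armed ∧ returning): {q0, q1, q2, q3, q4, q5, q6}.
Every state reachable from q0 satisfies EF (armed ∧ returning).
q0 ∈ Sat(AG EF (armed ∧ returning)).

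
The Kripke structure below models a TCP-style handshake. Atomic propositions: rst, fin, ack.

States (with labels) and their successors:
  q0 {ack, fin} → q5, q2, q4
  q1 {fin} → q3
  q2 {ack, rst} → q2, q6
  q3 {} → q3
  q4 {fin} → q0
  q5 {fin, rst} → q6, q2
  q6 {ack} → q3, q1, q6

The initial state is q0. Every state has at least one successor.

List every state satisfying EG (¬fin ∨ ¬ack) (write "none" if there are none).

States satisfying ¬fin ∨ ¬ack: {q1, q2, q3, q4, q5, q6}.
States satisfying EG (¬fin ∨ ¬ack): {q1, q2, q3, q5, q6}.

{q1, q2, q3, q5, q6}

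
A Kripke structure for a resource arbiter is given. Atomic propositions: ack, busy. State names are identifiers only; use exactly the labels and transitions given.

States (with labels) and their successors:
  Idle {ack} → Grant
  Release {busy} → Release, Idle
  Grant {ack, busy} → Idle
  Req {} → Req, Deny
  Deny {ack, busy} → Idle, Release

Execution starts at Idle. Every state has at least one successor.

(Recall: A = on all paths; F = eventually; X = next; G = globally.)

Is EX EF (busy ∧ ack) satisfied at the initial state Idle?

States satisfying EF (busy ∧ ack): {Idle, Release, Grant, Req, Deny}.
States satisfying EX EF (busy ∧ ack): {Idle, Release, Grant, Req, Deny}.
Idle ∈ Sat(EX EF (busy ∧ ack)).

Holds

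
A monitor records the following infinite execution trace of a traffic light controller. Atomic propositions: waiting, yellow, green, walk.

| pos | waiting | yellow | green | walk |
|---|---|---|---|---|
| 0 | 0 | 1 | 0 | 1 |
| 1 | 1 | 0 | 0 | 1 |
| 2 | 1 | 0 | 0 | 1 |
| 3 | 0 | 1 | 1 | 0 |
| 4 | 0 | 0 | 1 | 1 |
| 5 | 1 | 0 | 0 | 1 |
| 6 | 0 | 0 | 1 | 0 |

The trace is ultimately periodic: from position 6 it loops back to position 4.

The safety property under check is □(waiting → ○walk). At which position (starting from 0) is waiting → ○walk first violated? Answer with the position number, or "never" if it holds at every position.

2

Check waiting → ○walk at each position in order: 0 ✓, 1 ✓.
At position 2 the labels are {waiting, walk} and the next position 3 has {green, yellow}, so waiting → ○walk is false there. This is the first violation.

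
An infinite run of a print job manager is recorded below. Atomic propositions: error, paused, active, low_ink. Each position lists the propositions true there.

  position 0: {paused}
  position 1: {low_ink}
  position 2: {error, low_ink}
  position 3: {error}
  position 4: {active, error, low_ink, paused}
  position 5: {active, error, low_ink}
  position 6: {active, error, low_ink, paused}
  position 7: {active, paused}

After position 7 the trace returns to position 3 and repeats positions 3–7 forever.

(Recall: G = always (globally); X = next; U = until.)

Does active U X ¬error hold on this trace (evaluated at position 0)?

Walking from position 0: X ¬error first holds at position 0, and active holds at every earlier position along the way, so active U X ¬error holds.

Yes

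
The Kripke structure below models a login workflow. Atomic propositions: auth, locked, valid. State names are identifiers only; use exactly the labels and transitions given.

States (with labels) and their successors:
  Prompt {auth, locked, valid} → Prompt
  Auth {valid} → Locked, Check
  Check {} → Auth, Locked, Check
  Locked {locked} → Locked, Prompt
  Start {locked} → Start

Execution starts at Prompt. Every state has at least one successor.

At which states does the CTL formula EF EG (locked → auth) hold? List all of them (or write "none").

{Prompt, Auth, Check, Locked}

States satisfying EG (locked → auth): {Prompt, Auth, Check}.
States satisfying EF EG (locked → auth): {Prompt, Auth, Check, Locked}.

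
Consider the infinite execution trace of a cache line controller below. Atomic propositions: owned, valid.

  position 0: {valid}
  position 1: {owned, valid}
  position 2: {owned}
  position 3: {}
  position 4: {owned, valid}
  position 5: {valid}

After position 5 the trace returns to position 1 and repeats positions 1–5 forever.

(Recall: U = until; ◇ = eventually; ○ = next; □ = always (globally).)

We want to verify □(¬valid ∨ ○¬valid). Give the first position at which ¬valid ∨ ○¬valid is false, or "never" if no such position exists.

0

At position 0 the labels are {valid} and the next position 1 has {owned, valid}, so ¬valid ∨ ○¬valid is false there. This is the first violation.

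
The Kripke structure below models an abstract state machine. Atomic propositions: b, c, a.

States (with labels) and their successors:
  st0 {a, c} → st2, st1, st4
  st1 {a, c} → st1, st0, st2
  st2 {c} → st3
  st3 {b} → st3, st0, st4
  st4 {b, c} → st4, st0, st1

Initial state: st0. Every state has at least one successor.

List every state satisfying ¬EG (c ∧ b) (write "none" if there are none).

States satisfying c ∧ b: {st4}.
States satisfying EG (c ∧ b): {st4}.
States satisfying ¬EG (c ∧ b): {st0, st1, st2, st3}.

{st0, st1, st2, st3}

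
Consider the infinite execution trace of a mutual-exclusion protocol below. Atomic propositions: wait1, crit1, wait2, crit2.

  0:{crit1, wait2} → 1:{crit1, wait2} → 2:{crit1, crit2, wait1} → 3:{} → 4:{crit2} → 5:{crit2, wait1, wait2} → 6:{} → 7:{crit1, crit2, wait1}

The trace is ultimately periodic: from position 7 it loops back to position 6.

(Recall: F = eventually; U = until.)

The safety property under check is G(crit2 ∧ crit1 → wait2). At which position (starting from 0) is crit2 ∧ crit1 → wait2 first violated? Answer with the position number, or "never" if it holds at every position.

Check crit2 ∧ crit1 → wait2 at each position in order: 0 ✓, 1 ✓.
At position 2 the labels are {crit1, crit2, wait1}, so crit2 ∧ crit1 → wait2 is false there. This is the first violation.

2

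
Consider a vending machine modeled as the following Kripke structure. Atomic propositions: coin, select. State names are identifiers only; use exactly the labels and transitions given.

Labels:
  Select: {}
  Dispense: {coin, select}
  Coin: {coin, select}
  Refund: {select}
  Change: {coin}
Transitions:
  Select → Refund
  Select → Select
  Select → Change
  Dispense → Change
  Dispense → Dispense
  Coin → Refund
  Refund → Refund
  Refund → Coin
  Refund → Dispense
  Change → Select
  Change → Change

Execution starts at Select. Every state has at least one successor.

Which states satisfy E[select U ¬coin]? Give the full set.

States satisfying select: {Dispense, Coin, Refund}.
States satisfying ¬coin: {Select, Refund}.
States satisfying E[select U ¬coin]: {Select, Coin, Refund}.

{Select, Coin, Refund}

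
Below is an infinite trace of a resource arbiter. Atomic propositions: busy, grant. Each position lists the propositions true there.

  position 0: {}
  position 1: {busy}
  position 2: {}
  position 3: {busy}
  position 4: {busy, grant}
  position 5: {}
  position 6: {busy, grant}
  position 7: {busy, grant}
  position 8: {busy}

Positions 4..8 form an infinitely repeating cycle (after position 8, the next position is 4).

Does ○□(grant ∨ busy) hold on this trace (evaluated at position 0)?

The position after 0 is 1; □(grant ∨ busy) is false there.

No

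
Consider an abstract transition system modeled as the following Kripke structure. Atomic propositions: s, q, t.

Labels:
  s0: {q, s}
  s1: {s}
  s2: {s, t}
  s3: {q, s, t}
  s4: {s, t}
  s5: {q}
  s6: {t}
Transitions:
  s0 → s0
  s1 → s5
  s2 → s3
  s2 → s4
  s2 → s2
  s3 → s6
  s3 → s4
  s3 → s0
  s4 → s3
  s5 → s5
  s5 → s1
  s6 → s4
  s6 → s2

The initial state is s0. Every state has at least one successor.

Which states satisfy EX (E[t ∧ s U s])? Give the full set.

{s0, s2, s3, s4, s5, s6}

States satisfying E[t ∧ s U s]: {s0, s1, s2, s3, s4}.
States satisfying EX (E[t ∧ s U s]): {s0, s2, s3, s4, s5, s6}.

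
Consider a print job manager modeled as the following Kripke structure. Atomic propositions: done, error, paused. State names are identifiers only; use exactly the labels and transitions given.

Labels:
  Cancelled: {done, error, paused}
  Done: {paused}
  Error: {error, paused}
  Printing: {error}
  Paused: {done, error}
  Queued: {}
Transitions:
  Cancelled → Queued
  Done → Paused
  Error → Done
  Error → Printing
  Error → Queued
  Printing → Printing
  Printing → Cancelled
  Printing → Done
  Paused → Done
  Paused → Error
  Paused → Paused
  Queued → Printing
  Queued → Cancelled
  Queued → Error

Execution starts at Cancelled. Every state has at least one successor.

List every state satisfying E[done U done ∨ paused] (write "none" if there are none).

States satisfying done: {Cancelled, Paused}.
States satisfying done ∨ paused: {Cancelled, Done, Error, Paused}.
States satisfying E[done U done ∨ paused]: {Cancelled, Done, Error, Paused}.

{Cancelled, Done, Error, Paused}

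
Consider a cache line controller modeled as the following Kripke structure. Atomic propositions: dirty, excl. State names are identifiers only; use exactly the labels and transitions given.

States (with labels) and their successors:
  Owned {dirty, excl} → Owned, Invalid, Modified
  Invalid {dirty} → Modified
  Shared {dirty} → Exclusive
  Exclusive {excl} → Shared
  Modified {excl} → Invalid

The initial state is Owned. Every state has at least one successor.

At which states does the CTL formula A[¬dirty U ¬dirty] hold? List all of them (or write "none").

{Exclusive, Modified}

States satisfying ¬dirty: {Exclusive, Modified}.
States satisfying A[¬dirty U ¬dirty]: {Exclusive, Modified}.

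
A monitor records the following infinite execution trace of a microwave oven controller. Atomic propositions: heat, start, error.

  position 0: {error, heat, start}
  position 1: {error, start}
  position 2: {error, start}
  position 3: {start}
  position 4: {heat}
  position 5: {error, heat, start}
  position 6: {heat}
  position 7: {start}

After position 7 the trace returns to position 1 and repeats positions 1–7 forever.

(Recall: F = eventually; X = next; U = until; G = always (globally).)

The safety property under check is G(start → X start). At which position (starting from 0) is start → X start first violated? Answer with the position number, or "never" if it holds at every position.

Check start → X start at each position in order: 0 ✓, 1 ✓, 2 ✓.
At position 3 the labels are {start} and the next position 4 has {heat}, so start → X start is false there. This is the first violation.

3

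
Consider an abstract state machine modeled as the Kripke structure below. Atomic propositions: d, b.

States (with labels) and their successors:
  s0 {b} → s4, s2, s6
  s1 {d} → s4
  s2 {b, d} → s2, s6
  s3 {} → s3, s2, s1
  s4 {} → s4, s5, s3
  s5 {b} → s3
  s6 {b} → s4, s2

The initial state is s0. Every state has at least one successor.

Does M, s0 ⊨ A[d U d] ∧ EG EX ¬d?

No

States satisfying d: {s1, s2}.
States satisfying A[d U d]: {s1, s2}.
States satisfying EX ¬d: {s0, s1, s2, s3, s4, s5, s6}.
States satisfying EG EX ¬d: {s0, s1, s2, s3, s4, s5, s6}.
States satisfying A[d U d] ∧ EG EX ¬d: {s1, s2}.
s0 ∉ Sat(A[d U d] ∧ EG EX ¬d).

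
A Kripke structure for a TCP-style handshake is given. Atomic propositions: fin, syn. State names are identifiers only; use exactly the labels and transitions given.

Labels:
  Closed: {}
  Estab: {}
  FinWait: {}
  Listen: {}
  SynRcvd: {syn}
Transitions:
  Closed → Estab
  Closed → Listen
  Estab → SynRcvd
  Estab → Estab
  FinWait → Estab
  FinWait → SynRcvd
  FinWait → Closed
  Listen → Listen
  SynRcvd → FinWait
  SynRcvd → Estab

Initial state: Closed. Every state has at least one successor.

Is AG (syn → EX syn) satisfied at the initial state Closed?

States satisfying syn → EX syn: {Closed, Estab, FinWait, Listen}.
States satisfying AG (syn → EX syn): {Listen}.
SynRcvd is reachable from Closed and violates syn → EX syn, so AG fails at Closed.
Closed ∉ Sat(AG (syn → EX syn)).

No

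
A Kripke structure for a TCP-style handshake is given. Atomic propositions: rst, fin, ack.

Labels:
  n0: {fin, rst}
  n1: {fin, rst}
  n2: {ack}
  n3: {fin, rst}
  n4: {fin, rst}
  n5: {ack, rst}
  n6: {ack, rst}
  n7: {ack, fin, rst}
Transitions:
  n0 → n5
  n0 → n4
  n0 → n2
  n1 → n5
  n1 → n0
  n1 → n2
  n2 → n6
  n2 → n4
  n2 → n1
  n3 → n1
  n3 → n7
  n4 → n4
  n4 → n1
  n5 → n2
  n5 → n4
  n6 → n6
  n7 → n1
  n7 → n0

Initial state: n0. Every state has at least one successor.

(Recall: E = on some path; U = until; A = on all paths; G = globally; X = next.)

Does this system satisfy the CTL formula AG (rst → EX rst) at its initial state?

States satisfying rst → EX rst: {n0, n1, n2, n3, n4, n5, n6, n7}.
States satisfying AG (rst → EX rst): {n0, n1, n2, n3, n4, n5, n6, n7}.
Every state reachable from n0 satisfies rst → EX rst.
n0 ∈ Sat(AG (rst → EX rst)).

Satisfied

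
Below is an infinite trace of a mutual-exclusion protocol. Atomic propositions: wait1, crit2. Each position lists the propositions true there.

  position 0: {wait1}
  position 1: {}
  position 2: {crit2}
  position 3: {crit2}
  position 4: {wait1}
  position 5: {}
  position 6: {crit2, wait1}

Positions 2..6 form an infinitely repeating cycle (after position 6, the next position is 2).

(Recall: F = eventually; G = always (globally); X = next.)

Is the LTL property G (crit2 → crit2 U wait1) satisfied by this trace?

Yes

crit2 → crit2 U wait1 holds at every position 0..6, and those are all positions ever visited, so G (crit2 → crit2 U wait1) holds.
Positions where crit2 holds: 2, 3, 6.
Check crit2 U wait1 at each: 2→ok, 3→ok, 6→ok.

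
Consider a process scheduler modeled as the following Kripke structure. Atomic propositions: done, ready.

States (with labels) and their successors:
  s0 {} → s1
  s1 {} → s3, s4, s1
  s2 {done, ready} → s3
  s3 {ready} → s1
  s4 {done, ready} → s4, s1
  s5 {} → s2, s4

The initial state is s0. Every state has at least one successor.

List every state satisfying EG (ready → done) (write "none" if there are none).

{s0, s1, s4, s5}

States satisfying ready → done: {s0, s1, s2, s4, s5}.
States satisfying EG (ready → done): {s0, s1, s4, s5}.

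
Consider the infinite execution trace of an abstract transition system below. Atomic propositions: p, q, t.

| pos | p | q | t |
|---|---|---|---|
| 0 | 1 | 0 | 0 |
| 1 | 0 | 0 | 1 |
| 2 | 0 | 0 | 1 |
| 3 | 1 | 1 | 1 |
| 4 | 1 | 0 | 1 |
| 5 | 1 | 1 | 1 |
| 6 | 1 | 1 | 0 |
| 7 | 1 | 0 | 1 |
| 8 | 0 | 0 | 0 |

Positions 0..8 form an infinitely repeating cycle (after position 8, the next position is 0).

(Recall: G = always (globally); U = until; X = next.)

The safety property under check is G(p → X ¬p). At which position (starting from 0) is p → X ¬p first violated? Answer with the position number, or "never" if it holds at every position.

Check p → X ¬p at each position in order: 0 ✓, 1 ✓, 2 ✓.
At position 3 the labels are {p, q, t} and the next position 4 has {p, t}, so p → X ¬p is false there. This is the first violation.

3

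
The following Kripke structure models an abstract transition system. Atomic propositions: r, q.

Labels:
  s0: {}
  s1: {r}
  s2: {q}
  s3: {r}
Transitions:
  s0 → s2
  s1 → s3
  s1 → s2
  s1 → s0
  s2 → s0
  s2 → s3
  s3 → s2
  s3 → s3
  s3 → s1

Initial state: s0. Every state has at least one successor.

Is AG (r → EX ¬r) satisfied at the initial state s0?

Satisfied

States satisfying r → EX ¬r: {s0, s1, s2, s3}.
States satisfying AG (r → EX ¬r): {s0, s1, s2, s3}.
Every state reachable from s0 satisfies r → EX ¬r.
s0 ∈ Sat(AG (r → EX ¬r)).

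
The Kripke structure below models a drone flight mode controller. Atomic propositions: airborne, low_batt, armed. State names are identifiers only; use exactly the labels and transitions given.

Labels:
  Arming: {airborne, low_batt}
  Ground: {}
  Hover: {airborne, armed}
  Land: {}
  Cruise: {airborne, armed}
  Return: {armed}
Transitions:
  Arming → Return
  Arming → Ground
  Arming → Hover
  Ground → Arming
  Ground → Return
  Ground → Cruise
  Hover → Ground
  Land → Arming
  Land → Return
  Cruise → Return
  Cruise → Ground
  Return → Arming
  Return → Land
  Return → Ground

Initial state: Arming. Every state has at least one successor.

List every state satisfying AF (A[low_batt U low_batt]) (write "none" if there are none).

States satisfying A[low_batt U low_batt]: {Arming}.
States satisfying AF (A[low_batt U low_batt]): {Arming}.

{Arming}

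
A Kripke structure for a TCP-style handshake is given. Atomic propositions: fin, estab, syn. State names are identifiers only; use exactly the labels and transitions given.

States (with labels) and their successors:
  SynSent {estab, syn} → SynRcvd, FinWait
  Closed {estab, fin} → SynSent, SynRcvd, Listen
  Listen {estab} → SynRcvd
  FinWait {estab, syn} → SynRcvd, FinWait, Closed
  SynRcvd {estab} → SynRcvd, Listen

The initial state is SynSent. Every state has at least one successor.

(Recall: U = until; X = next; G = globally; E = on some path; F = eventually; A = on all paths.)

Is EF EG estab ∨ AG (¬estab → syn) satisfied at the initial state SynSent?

Holds

States satisfying EG estab: {SynSent, Closed, Listen, FinWait, SynRcvd}.
States satisfying EF EG estab: {SynSent, Closed, Listen, FinWait, SynRcvd}.
States satisfying ¬estab → syn: {SynSent, Closed, Listen, FinWait, SynRcvd}.
States satisfying AG (¬estab → syn): {SynSent, Closed, Listen, FinWait, SynRcvd}.
States satisfying EF EG estab ∨ AG (¬estab → syn): {SynSent, Closed, Listen, FinWait, SynRcvd}.
SynSent ∈ Sat(EF EG estab ∨ AG (¬estab → syn)).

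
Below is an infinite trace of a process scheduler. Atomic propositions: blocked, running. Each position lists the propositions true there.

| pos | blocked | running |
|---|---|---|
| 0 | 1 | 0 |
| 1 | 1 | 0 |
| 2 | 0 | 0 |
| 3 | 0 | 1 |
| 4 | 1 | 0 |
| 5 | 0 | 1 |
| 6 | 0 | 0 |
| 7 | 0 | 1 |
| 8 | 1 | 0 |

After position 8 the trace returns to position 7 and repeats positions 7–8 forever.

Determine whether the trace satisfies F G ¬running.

Does not hold

G ¬running is false at every position 0..8, so it never becomes true and F G ¬running fails.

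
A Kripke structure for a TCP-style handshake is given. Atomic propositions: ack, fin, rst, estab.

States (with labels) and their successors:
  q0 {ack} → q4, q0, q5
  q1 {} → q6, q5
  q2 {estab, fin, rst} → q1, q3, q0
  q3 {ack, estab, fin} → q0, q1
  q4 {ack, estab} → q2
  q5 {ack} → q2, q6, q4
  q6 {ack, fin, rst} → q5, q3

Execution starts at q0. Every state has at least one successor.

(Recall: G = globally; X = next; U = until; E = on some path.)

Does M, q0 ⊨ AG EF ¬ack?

States satisfying EF ¬ack: {q0, q1, q2, q3, q4, q5, q6}.
States satisfying AG EF ¬ack: {q0, q1, q2, q3, q4, q5, q6}.
Every state reachable from q0 satisfies EF ¬ack.
q0 ∈ Sat(AG EF ¬ack).

Yes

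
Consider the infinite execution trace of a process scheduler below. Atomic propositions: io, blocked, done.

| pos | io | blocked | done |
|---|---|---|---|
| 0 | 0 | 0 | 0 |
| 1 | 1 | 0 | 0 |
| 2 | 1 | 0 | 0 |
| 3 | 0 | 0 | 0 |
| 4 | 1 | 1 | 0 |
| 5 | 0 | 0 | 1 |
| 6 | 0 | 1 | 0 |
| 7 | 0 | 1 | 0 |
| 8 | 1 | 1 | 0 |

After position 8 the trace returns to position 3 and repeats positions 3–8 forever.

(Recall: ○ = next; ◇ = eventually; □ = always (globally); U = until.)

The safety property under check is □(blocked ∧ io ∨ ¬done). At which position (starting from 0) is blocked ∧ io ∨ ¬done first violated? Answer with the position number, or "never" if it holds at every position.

5

Check blocked ∧ io ∨ ¬done at each position in order: 0 ✓, 1 ✓, 2 ✓, 3 ✓, 4 ✓.
At position 5 the labels are {done}, so blocked ∧ io ∨ ¬done is false there. This is the first violation.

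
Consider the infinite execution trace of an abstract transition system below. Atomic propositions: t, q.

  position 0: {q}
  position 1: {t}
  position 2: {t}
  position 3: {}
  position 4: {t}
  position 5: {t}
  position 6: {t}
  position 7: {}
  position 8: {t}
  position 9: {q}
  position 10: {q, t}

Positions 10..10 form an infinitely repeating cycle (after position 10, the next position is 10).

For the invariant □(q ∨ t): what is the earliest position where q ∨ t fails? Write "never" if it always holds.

3

Check q ∨ t at each position in order: 0 ✓, 1 ✓, 2 ✓.
At position 3 the labels are {}, so q ∨ t is false there. This is the first violation.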